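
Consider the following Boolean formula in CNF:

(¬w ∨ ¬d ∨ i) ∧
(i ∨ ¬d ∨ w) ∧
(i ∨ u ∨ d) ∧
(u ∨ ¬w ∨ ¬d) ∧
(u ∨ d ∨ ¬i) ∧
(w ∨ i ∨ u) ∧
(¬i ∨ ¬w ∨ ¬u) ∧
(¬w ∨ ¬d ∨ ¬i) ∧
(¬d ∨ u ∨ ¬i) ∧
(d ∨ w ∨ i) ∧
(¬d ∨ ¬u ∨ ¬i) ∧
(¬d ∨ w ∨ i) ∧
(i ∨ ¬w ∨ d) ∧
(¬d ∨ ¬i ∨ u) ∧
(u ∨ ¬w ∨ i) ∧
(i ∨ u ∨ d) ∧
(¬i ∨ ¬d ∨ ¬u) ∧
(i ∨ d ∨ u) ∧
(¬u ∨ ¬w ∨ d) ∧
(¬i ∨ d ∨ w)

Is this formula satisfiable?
No

No, the formula is not satisfiable.

No assignment of truth values to the variables can make all 20 clauses true simultaneously.

The formula is UNSAT (unsatisfiable).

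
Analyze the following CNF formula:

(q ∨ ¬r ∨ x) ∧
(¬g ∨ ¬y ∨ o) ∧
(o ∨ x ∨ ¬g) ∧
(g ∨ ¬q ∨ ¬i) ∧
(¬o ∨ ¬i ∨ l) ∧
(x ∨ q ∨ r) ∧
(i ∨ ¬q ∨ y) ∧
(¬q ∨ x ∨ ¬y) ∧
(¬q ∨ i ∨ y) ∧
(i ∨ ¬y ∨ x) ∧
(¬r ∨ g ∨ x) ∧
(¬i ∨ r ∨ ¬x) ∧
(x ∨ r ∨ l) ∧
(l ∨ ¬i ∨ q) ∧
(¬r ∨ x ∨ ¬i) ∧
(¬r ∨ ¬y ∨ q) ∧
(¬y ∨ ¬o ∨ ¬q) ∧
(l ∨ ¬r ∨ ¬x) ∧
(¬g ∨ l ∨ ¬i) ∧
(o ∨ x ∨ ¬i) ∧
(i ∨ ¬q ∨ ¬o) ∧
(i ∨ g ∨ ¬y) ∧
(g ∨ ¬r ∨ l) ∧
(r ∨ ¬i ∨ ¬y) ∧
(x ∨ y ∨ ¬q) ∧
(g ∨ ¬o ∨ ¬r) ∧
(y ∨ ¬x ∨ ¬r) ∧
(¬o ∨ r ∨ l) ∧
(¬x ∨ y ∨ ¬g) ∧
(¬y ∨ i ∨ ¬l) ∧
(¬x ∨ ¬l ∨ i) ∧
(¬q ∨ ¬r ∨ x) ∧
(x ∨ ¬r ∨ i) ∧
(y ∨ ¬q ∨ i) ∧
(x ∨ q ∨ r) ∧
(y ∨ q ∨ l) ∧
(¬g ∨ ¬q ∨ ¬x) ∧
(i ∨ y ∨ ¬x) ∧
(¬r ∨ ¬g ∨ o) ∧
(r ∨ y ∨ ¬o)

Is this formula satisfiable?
No

No, the formula is not satisfiable.

No assignment of truth values to the variables can make all 40 clauses true simultaneously.

The formula is UNSAT (unsatisfiable).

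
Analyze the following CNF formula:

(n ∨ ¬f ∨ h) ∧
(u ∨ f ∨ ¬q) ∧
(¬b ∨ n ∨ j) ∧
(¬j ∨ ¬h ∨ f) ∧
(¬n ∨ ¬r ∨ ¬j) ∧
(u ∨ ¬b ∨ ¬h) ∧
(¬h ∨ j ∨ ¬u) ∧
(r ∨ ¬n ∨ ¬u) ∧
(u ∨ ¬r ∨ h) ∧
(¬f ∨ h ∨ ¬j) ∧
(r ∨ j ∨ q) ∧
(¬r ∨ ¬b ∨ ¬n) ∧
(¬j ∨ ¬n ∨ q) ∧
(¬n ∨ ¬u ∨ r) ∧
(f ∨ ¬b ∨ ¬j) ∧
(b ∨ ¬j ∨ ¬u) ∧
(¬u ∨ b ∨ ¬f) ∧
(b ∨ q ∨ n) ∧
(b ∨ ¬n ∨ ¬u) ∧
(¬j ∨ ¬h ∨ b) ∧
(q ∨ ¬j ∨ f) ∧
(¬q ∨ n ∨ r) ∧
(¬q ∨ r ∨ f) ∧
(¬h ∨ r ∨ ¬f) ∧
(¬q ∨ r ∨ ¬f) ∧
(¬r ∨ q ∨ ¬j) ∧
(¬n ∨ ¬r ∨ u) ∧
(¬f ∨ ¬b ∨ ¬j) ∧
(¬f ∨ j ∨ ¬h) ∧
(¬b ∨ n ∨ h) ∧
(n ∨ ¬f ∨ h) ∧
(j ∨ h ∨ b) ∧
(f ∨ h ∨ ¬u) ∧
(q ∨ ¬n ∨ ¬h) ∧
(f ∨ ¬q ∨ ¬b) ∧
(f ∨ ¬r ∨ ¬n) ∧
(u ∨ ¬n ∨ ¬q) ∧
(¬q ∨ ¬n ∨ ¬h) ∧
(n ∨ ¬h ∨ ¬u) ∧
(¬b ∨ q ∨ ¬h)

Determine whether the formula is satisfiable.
No

No, the formula is not satisfiable.

No assignment of truth values to the variables can make all 40 clauses true simultaneously.

The formula is UNSAT (unsatisfiable).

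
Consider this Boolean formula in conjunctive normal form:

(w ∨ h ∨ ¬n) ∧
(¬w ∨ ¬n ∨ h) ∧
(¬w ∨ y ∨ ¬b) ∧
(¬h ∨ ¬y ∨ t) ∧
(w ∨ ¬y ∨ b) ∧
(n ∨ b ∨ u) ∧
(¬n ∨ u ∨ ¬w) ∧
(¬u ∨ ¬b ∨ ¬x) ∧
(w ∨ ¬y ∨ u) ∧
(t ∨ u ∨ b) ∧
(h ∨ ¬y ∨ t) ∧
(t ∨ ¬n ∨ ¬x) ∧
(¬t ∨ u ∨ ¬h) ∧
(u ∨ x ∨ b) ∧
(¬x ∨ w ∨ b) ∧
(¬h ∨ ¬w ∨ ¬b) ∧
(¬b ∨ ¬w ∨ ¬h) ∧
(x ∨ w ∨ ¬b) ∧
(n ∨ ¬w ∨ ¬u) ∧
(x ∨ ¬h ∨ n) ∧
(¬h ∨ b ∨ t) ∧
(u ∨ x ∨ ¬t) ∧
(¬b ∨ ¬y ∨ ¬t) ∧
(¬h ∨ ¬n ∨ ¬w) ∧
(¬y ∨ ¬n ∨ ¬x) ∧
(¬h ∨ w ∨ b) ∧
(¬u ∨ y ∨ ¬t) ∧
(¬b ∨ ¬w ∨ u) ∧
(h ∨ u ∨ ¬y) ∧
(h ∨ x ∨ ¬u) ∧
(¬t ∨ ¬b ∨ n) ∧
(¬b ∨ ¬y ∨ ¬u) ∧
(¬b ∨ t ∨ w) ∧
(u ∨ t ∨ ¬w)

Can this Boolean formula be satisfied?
No

No, the formula is not satisfiable.

No assignment of truth values to the variables can make all 34 clauses true simultaneously.

The formula is UNSAT (unsatisfiable).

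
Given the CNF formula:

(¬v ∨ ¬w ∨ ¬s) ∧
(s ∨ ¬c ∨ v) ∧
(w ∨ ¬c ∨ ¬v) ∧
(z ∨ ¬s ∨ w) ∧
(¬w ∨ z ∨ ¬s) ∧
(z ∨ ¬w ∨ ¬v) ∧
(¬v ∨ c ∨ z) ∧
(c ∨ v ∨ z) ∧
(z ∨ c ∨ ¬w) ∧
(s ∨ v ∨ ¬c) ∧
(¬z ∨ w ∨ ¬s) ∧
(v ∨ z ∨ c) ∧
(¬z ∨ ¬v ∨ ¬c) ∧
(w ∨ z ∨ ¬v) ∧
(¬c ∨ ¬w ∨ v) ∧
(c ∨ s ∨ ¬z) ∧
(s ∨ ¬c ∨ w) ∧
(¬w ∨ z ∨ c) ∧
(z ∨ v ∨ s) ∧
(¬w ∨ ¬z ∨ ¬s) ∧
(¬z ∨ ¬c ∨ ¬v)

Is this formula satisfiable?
No

No, the formula is not satisfiable.

No assignment of truth values to the variables can make all 21 clauses true simultaneously.

The formula is UNSAT (unsatisfiable).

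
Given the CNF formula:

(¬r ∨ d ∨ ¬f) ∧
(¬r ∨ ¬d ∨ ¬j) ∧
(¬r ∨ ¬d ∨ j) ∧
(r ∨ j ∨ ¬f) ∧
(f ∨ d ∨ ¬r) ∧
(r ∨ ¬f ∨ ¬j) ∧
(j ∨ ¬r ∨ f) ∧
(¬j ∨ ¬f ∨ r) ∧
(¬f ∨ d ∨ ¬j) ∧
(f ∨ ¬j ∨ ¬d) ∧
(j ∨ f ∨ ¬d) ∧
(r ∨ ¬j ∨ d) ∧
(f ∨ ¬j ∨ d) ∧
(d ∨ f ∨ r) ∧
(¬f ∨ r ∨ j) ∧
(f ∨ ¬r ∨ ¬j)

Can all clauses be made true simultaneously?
No

No, the formula is not satisfiable.

No assignment of truth values to the variables can make all 16 clauses true simultaneously.

The formula is UNSAT (unsatisfiable).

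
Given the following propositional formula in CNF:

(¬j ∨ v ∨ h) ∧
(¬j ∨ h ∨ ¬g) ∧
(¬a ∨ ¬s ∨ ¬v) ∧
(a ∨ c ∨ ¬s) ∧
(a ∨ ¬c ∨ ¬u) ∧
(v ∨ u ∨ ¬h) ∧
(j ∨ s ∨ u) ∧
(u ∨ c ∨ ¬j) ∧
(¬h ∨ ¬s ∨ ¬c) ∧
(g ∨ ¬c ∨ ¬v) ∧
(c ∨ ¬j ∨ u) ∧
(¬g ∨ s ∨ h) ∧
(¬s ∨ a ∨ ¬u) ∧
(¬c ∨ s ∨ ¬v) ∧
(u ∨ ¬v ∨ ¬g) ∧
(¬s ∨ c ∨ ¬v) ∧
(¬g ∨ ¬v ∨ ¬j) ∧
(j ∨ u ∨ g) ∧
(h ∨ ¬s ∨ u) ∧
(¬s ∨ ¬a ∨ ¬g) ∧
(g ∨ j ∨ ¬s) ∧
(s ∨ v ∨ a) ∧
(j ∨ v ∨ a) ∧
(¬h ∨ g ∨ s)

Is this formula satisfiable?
Yes

Yes, the formula is satisfiable.

One satisfying assignment is: a=True, c=False, h=True, s=False, u=True, g=True, v=False, j=False

Verification: With this assignment, all 24 clauses evaluate to true.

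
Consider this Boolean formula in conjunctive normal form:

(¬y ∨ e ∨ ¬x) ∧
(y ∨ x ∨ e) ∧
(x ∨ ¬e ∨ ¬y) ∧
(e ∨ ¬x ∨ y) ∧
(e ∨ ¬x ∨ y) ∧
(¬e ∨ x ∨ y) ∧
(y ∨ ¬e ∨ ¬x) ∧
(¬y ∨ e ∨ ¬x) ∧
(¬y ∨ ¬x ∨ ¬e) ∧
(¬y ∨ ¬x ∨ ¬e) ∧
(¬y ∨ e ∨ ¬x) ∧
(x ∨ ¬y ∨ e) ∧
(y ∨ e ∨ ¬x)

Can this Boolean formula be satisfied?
No

No, the formula is not satisfiable.

No assignment of truth values to the variables can make all 13 clauses true simultaneously.

The formula is UNSAT (unsatisfiable).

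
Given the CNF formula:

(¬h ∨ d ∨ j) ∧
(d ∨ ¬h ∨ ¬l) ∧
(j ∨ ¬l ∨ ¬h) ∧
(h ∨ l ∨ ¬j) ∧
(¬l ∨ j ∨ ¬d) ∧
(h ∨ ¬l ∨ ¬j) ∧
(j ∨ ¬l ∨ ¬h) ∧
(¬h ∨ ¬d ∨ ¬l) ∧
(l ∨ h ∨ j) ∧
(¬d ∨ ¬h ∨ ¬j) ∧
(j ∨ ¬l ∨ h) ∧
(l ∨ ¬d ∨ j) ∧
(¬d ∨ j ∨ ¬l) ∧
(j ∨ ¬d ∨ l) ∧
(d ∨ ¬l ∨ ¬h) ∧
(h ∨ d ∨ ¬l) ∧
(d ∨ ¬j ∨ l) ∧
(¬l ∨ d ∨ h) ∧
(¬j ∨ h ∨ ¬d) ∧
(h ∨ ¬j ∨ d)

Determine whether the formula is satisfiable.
No

No, the formula is not satisfiable.

No assignment of truth values to the variables can make all 20 clauses true simultaneously.

The formula is UNSAT (unsatisfiable).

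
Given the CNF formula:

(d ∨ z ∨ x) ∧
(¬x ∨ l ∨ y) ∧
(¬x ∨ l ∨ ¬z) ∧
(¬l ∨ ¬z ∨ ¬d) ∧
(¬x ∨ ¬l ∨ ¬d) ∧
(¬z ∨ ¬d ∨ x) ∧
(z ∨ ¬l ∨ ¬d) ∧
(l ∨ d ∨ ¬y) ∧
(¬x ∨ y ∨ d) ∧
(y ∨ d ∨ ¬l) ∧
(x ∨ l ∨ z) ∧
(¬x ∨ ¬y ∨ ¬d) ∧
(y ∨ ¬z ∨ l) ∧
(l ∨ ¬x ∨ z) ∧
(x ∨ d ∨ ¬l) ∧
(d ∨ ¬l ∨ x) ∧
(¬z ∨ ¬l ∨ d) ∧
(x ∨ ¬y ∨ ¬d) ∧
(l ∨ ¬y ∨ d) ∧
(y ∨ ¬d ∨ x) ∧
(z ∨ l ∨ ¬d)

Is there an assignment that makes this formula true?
Yes

Yes, the formula is satisfiable.

One satisfying assignment is: x=True, l=True, z=False, d=False, y=True

Verification: With this assignment, all 21 clauses evaluate to true.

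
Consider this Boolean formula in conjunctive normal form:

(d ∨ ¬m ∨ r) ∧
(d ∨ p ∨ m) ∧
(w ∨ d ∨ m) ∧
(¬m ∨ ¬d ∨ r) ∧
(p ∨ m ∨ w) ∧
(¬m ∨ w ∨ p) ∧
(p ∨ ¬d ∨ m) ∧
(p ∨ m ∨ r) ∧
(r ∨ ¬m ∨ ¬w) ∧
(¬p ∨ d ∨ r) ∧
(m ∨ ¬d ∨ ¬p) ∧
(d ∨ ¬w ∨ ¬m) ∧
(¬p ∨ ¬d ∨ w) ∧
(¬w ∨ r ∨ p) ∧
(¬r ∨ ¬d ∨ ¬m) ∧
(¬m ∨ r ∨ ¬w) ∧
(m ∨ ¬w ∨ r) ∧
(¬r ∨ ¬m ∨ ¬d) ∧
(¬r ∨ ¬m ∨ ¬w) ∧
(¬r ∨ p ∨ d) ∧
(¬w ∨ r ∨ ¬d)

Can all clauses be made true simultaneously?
Yes

Yes, the formula is satisfiable.

One satisfying assignment is: d=False, m=True, r=True, p=True, w=False

Verification: With this assignment, all 21 clauses evaluate to true.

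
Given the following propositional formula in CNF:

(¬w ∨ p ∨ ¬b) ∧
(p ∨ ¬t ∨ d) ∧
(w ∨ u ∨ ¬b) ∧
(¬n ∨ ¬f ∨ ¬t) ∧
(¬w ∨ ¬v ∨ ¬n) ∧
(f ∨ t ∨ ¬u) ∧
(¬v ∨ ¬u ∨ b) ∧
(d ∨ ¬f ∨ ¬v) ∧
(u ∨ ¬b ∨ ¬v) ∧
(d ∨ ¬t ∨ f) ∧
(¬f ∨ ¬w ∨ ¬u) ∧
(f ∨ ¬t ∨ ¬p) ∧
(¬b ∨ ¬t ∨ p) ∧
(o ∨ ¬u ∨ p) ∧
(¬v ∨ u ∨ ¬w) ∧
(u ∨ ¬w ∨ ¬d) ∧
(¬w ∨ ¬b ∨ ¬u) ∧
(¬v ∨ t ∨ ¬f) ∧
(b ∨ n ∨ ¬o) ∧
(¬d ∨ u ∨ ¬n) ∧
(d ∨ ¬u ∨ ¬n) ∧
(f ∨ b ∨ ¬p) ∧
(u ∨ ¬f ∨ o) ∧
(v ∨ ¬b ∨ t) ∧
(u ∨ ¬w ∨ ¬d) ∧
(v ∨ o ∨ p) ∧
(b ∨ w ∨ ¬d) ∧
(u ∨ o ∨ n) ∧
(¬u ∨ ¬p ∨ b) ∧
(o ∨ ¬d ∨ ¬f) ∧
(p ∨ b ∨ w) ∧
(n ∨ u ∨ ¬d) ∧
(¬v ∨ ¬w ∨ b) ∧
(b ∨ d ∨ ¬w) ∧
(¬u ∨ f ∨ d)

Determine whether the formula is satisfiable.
Yes

Yes, the formula is satisfiable.

One satisfying assignment is: p=False, o=True, t=True, u=True, f=False, v=False, w=True, b=False, n=True, d=True

Verification: With this assignment, all 35 clauses evaluate to true.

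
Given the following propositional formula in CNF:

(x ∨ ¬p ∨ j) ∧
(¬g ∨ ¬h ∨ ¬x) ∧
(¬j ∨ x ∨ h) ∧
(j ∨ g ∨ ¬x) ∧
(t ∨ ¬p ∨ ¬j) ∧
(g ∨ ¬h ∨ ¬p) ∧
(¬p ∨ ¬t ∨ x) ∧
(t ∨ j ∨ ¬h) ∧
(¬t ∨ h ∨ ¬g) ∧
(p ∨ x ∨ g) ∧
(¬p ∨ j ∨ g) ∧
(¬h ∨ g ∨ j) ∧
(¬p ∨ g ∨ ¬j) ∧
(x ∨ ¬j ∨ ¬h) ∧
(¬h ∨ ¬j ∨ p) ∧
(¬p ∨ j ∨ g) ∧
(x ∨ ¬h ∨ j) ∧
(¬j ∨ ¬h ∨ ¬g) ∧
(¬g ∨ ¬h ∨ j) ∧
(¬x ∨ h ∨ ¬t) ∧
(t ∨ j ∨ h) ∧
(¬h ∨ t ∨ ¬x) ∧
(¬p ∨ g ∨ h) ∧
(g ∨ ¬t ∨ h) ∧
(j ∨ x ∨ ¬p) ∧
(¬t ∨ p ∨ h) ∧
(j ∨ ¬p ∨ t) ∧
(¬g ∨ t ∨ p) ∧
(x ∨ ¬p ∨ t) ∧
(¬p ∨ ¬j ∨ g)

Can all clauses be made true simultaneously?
Yes

Yes, the formula is satisfiable.

One satisfying assignment is: g=False, h=False, j=True, p=False, x=True, t=False

Verification: With this assignment, all 30 clauses evaluate to true.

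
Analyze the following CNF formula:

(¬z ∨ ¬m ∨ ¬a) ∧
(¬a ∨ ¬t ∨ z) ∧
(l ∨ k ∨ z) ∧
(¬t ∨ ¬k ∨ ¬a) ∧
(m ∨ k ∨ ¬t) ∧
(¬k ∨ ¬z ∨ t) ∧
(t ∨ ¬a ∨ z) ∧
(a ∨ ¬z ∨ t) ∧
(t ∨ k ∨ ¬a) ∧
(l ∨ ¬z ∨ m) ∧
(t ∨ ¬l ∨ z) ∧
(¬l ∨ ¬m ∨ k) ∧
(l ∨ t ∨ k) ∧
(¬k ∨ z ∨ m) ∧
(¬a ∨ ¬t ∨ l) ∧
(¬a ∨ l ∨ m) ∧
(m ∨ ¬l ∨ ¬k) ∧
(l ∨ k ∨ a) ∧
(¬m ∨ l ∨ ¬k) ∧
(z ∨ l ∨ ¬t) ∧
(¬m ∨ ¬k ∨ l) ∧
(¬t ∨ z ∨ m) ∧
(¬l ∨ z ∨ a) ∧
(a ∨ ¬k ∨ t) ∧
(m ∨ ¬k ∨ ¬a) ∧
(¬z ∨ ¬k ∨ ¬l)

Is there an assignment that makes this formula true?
No

No, the formula is not satisfiable.

No assignment of truth values to the variables can make all 26 clauses true simultaneously.

The formula is UNSAT (unsatisfiable).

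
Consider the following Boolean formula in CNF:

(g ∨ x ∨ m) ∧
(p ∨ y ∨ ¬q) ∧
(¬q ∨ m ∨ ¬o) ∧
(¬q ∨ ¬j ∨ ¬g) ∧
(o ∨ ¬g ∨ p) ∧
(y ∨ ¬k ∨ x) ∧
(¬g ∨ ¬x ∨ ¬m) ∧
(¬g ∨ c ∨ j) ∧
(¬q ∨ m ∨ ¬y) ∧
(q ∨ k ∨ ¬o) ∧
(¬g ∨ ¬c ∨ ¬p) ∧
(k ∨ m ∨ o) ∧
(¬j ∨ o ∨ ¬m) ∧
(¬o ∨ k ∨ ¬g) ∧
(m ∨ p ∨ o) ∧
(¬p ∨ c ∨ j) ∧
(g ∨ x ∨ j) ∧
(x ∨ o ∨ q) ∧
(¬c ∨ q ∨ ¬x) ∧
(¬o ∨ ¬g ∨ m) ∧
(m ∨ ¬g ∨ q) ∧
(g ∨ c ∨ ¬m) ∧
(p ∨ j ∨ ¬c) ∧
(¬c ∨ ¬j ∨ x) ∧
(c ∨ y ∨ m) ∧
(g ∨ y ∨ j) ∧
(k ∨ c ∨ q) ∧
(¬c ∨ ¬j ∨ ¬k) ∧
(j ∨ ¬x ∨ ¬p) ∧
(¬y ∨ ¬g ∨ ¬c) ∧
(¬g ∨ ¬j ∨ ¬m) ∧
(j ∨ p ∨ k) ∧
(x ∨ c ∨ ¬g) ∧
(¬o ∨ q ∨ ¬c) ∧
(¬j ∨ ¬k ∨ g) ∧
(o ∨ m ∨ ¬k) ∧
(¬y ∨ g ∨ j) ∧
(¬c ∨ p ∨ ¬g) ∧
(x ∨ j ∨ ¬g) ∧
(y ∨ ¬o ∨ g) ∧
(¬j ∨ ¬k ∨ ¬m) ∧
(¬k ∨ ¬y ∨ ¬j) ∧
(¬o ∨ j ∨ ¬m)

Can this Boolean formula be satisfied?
Yes

Yes, the formula is satisfiable.

One satisfying assignment is: j=True, o=True, y=True, c=True, q=True, p=False, g=False, k=False, x=True, m=True

Verification: With this assignment, all 43 clauses evaluate to true.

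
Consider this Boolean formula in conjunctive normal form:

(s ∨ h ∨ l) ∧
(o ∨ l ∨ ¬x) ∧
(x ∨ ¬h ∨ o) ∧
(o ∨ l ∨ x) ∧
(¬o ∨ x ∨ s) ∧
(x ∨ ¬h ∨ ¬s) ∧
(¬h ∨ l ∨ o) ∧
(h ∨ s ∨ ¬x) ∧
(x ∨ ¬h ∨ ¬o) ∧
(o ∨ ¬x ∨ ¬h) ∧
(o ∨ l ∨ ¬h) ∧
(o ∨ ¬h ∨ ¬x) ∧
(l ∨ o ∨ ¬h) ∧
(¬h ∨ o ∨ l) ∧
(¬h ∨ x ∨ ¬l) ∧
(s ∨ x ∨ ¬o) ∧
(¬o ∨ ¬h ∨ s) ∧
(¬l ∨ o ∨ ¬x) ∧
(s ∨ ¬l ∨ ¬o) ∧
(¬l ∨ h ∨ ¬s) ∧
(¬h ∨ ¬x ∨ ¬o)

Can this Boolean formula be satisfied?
Yes

Yes, the formula is satisfiable.

One satisfying assignment is: x=False, s=True, l=False, h=False, o=True

Verification: With this assignment, all 21 clauses evaluate to true.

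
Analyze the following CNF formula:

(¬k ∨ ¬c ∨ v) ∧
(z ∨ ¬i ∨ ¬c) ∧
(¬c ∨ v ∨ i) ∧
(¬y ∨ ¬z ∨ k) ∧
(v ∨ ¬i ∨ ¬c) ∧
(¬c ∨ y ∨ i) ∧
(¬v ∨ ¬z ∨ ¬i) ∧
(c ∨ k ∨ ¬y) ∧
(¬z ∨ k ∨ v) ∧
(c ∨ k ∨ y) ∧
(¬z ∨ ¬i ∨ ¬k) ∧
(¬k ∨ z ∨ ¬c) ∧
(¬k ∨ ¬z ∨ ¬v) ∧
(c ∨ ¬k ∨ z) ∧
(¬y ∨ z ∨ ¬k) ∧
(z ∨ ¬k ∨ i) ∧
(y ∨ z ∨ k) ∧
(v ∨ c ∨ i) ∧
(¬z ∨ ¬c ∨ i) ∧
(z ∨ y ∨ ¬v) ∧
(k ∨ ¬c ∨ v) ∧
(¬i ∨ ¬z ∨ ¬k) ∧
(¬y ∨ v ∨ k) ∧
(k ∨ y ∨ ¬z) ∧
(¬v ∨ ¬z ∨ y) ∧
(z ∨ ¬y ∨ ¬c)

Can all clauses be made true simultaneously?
No

No, the formula is not satisfiable.

No assignment of truth values to the variables can make all 26 clauses true simultaneously.

The formula is UNSAT (unsatisfiable).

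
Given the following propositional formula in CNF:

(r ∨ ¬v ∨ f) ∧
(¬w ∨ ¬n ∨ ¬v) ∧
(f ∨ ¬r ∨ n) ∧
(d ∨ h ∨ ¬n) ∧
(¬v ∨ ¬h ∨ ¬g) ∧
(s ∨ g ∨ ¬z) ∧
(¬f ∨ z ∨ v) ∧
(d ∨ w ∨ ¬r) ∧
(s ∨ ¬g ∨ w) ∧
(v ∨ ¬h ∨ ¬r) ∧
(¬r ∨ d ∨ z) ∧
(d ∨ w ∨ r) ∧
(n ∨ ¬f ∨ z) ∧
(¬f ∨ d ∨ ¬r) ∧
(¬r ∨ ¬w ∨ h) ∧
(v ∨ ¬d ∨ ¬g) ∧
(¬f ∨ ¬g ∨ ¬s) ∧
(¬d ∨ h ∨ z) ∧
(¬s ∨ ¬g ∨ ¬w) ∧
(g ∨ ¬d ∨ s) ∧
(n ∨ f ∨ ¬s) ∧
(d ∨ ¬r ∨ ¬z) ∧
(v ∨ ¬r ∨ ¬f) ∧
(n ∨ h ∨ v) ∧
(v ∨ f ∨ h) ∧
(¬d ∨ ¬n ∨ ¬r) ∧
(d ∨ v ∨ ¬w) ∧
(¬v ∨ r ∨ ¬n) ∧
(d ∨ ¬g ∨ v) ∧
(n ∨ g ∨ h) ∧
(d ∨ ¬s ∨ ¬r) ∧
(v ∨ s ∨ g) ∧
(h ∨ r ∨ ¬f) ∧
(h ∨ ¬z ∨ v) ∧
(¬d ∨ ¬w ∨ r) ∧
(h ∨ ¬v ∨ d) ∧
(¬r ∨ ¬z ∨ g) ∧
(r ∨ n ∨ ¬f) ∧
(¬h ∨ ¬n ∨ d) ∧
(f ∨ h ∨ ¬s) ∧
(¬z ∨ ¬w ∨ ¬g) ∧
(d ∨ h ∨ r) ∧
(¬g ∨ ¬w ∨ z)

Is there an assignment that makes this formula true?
Yes

Yes, the formula is satisfiable.

One satisfying assignment is: z=False, h=True, d=True, w=False, f=False, s=True, n=True, g=False, v=False, r=False

Verification: With this assignment, all 43 clauses evaluate to true.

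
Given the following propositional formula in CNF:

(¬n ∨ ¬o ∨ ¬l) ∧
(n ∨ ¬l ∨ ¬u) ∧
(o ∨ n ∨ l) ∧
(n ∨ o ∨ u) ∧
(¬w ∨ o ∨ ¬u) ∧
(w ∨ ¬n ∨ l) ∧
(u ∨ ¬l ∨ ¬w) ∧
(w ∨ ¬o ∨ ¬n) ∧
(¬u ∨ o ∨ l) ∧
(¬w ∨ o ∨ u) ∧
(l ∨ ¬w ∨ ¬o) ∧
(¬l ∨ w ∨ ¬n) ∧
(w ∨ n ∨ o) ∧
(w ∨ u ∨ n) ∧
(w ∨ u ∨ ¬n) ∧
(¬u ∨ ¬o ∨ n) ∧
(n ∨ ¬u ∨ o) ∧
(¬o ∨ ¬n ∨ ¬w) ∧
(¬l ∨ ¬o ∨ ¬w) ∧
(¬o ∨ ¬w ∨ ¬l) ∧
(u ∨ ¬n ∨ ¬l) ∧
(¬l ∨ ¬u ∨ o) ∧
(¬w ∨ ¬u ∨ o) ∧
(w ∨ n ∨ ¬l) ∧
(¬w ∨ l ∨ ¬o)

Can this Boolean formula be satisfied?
No

No, the formula is not satisfiable.

No assignment of truth values to the variables can make all 25 clauses true simultaneously.

The formula is UNSAT (unsatisfiable).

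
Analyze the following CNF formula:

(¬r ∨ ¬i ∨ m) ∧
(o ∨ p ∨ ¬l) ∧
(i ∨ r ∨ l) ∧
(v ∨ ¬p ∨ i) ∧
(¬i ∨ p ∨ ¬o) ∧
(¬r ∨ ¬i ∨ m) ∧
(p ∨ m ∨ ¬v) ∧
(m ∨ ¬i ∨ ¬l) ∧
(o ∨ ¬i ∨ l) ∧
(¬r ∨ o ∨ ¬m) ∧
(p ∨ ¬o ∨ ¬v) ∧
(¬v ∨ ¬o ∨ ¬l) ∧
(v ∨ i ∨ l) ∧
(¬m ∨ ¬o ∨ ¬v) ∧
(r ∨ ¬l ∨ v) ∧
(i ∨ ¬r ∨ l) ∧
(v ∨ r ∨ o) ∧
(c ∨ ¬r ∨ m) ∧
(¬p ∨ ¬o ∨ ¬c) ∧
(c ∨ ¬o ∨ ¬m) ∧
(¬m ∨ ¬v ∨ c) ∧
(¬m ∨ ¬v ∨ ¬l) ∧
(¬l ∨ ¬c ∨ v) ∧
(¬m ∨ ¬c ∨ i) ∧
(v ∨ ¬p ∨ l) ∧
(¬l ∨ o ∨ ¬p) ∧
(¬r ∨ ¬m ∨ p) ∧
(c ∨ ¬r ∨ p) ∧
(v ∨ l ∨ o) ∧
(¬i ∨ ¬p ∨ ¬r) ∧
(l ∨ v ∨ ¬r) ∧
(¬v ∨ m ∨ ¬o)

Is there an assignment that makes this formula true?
No

No, the formula is not satisfiable.

No assignment of truth values to the variables can make all 32 clauses true simultaneously.

The formula is UNSAT (unsatisfiable).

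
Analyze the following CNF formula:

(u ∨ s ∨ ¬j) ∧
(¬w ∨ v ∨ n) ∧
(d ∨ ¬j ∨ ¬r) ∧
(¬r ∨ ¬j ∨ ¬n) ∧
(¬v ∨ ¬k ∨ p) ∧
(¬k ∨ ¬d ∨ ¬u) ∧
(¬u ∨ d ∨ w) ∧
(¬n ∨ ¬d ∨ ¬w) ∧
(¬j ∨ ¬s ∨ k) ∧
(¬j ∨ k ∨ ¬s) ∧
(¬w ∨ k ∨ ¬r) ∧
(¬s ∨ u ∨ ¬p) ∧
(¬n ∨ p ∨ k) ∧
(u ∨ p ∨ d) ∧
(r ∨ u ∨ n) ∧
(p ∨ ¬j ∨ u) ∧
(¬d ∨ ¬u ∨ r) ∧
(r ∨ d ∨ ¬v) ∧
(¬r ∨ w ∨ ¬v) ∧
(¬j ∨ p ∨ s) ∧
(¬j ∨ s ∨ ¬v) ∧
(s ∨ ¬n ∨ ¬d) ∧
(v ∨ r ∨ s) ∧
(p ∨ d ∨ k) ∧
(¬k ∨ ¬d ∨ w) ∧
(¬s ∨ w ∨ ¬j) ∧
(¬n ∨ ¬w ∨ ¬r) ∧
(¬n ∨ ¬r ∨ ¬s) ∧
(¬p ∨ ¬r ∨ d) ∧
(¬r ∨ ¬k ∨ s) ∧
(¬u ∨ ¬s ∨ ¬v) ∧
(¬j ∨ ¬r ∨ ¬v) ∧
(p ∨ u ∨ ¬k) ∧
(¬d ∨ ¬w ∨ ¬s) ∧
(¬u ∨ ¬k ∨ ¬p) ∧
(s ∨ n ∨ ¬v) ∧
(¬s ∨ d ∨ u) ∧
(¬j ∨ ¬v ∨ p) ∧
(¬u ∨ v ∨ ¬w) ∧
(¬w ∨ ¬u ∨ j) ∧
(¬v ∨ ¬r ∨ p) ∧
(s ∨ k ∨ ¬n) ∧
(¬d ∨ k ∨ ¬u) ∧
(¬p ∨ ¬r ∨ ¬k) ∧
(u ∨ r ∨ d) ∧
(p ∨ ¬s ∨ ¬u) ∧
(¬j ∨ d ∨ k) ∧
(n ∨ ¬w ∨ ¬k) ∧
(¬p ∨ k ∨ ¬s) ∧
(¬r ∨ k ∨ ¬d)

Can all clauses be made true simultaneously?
No

No, the formula is not satisfiable.

No assignment of truth values to the variables can make all 50 clauses true simultaneously.

The formula is UNSAT (unsatisfiable).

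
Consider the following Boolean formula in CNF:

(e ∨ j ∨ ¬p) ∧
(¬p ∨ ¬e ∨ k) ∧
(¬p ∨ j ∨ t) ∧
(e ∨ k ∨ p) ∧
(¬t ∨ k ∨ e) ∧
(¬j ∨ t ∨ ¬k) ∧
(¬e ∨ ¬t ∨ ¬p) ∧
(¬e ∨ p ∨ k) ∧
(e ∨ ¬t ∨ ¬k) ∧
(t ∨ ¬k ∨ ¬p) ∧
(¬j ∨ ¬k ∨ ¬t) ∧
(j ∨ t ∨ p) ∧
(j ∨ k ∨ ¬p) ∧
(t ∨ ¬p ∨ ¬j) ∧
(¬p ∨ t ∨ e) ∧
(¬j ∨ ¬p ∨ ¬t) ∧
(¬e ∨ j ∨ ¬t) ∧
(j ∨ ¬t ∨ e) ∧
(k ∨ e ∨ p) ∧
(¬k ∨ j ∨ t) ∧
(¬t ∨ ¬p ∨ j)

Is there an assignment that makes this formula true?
No

No, the formula is not satisfiable.

No assignment of truth values to the variables can make all 21 clauses true simultaneously.

The formula is UNSAT (unsatisfiable).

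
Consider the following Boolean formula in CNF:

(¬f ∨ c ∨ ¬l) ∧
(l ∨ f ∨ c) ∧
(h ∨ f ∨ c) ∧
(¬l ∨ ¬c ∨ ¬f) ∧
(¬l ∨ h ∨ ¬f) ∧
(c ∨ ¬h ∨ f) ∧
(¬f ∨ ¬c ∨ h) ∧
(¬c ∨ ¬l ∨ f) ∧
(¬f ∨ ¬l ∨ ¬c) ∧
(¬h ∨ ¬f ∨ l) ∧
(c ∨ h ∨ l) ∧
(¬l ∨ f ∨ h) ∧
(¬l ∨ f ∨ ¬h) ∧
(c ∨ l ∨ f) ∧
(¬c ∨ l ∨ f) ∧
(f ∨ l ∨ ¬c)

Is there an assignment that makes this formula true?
No

No, the formula is not satisfiable.

No assignment of truth values to the variables can make all 16 clauses true simultaneously.

The formula is UNSAT (unsatisfiable).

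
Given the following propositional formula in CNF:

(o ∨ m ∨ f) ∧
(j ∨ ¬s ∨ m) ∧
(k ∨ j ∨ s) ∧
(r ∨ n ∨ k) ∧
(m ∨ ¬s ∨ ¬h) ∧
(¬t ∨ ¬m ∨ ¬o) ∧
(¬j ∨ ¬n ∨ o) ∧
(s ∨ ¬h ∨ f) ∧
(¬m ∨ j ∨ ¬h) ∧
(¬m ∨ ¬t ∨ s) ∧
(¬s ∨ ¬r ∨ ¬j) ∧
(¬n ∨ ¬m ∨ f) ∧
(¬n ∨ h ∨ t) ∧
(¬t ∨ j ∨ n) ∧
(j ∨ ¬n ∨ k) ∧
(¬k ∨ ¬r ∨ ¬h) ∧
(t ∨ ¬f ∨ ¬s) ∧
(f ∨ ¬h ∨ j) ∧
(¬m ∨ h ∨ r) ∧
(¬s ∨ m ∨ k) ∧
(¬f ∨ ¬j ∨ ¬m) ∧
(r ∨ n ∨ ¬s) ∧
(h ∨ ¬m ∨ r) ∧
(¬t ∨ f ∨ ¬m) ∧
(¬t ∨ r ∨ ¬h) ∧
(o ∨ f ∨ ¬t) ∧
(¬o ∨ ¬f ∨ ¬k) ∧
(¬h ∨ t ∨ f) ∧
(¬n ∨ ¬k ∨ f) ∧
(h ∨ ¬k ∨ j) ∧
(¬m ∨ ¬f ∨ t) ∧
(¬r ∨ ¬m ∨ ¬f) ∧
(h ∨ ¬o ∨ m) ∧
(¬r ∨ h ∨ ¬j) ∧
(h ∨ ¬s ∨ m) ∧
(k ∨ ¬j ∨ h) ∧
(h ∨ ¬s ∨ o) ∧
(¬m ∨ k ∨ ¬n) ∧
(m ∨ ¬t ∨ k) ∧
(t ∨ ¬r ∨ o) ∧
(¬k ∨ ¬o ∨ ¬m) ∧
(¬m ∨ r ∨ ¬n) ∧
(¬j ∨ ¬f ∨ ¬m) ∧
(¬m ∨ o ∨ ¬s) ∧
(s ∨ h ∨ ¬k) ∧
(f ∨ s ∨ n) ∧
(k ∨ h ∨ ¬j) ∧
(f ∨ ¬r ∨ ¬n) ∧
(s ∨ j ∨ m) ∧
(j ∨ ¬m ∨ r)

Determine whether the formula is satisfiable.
Yes

Yes, the formula is satisfiable.

One satisfying assignment is: h=True, o=False, r=False, t=False, s=False, f=True, n=False, k=True, m=False, j=True

Verification: With this assignment, all 50 clauses evaluate to true.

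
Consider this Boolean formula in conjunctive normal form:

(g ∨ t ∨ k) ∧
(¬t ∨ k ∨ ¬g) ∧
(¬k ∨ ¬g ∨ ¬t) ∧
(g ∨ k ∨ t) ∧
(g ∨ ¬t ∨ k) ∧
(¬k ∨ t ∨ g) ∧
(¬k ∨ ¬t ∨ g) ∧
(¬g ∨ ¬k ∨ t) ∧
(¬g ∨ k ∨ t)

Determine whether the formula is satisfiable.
No

No, the formula is not satisfiable.

No assignment of truth values to the variables can make all 9 clauses true simultaneously.

The formula is UNSAT (unsatisfiable).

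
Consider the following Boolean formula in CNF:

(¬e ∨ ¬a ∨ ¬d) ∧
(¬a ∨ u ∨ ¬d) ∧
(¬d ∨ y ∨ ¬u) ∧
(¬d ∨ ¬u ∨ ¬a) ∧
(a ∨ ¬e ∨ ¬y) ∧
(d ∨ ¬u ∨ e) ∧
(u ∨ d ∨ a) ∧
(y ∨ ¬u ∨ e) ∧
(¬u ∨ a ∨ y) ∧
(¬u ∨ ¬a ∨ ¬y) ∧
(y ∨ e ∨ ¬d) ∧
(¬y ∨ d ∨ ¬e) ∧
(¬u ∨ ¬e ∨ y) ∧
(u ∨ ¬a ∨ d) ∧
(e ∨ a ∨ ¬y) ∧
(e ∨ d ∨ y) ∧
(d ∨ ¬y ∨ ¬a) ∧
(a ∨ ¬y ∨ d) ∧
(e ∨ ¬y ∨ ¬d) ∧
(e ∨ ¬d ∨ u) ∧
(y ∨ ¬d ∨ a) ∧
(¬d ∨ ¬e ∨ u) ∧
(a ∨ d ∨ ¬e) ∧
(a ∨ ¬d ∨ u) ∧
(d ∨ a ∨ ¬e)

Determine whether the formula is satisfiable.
No

No, the formula is not satisfiable.

No assignment of truth values to the variables can make all 25 clauses true simultaneously.

The formula is UNSAT (unsatisfiable).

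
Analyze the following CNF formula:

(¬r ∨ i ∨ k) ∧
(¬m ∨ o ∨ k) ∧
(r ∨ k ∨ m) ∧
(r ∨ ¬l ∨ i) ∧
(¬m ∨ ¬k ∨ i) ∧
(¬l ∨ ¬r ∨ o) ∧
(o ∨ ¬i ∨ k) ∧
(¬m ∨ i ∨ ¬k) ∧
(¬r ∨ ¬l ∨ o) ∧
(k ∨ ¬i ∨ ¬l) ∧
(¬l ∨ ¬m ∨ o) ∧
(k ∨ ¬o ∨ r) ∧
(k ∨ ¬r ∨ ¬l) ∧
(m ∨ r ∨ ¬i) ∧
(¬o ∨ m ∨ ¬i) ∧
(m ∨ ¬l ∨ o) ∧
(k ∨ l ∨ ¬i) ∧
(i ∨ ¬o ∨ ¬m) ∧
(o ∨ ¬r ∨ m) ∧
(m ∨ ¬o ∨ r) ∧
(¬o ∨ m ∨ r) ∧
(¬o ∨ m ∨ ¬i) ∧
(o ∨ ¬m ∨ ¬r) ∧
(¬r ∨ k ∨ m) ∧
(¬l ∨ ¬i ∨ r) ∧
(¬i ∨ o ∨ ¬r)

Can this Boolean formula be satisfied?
Yes

Yes, the formula is satisfiable.

One satisfying assignment is: r=False, l=False, m=False, k=True, o=False, i=False

Verification: With this assignment, all 26 clauses evaluate to true.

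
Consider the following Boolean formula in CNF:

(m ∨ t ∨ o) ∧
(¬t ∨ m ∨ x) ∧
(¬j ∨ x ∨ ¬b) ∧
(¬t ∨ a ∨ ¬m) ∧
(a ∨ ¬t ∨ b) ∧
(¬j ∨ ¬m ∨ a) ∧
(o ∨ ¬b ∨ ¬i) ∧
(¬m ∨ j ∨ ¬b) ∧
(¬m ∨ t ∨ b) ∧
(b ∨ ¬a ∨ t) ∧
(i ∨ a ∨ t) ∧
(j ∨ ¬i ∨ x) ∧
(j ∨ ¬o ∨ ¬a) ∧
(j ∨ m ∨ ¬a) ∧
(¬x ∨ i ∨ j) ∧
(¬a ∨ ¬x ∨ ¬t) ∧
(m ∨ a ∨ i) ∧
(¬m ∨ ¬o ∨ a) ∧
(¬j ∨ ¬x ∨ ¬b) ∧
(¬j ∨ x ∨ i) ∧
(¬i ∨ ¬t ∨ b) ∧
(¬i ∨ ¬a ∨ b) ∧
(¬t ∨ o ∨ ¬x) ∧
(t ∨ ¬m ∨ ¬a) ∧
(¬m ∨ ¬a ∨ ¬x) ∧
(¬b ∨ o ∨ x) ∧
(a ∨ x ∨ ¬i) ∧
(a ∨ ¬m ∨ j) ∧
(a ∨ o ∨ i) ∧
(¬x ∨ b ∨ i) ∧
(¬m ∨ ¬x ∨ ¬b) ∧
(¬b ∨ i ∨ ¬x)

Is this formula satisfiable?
Yes

Yes, the formula is satisfiable.

One satisfying assignment is: t=True, i=False, x=False, o=False, m=True, b=False, j=False, a=True

Verification: With this assignment, all 32 clauses evaluate to true.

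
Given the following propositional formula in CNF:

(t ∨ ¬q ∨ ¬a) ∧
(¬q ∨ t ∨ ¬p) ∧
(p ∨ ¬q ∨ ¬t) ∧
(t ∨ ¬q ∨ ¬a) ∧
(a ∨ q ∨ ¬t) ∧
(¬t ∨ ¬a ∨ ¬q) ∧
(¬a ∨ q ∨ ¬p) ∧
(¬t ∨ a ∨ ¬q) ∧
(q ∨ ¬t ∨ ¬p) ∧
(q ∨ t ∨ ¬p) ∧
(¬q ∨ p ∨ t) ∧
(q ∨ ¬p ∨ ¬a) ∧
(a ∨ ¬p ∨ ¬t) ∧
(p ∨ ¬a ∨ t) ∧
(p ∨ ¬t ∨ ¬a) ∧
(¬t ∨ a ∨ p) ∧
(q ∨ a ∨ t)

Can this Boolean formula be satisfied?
No

No, the formula is not satisfiable.

No assignment of truth values to the variables can make all 17 clauses true simultaneously.

The formula is UNSAT (unsatisfiable).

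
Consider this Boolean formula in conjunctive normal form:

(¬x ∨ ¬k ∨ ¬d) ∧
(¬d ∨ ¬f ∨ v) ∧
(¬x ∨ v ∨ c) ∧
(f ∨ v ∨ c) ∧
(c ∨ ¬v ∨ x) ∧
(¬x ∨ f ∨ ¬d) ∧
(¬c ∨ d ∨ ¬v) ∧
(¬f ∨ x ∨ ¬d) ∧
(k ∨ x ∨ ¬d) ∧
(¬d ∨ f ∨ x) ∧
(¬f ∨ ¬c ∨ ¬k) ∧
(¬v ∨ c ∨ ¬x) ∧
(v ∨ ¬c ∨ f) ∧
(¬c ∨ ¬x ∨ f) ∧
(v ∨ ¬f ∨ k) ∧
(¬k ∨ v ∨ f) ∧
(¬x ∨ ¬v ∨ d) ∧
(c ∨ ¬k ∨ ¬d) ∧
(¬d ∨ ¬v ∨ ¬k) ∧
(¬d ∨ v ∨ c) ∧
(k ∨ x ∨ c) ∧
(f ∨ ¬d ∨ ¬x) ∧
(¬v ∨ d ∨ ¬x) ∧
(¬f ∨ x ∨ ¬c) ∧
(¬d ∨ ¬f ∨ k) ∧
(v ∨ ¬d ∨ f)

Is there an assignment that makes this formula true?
Yes

Yes, the formula is satisfiable.

One satisfying assignment is: f=True, x=False, k=True, d=False, v=False, c=False

Verification: With this assignment, all 26 clauses evaluate to true.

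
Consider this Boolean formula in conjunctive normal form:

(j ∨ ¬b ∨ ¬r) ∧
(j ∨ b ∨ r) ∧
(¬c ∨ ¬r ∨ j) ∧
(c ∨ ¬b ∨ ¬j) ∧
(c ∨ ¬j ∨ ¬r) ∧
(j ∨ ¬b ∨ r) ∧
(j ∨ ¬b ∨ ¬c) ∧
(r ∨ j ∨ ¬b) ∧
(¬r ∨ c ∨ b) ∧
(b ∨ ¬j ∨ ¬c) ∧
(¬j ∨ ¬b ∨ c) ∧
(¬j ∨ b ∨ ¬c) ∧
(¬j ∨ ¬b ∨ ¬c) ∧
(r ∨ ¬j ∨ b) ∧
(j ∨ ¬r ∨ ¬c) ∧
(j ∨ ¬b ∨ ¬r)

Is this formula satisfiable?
No

No, the formula is not satisfiable.

No assignment of truth values to the variables can make all 16 clauses true simultaneously.

The formula is UNSAT (unsatisfiable).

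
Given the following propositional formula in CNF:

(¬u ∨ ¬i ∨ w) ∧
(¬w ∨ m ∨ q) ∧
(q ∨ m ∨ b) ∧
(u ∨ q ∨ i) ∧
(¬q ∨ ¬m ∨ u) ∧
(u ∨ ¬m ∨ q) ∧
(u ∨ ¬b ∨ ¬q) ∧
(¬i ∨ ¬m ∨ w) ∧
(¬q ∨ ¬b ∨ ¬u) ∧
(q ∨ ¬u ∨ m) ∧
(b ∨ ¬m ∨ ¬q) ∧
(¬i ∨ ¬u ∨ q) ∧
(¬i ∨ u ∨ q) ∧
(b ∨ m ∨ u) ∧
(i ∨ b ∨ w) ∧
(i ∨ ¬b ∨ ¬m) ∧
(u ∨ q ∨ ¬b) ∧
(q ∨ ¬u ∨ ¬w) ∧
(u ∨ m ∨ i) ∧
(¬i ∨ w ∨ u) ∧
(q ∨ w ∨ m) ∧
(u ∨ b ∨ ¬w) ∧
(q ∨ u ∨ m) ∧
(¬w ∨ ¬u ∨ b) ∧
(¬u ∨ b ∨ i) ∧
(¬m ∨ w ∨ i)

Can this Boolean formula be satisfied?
No

No, the formula is not satisfiable.

No assignment of truth values to the variables can make all 26 clauses true simultaneously.

The formula is UNSAT (unsatisfiable).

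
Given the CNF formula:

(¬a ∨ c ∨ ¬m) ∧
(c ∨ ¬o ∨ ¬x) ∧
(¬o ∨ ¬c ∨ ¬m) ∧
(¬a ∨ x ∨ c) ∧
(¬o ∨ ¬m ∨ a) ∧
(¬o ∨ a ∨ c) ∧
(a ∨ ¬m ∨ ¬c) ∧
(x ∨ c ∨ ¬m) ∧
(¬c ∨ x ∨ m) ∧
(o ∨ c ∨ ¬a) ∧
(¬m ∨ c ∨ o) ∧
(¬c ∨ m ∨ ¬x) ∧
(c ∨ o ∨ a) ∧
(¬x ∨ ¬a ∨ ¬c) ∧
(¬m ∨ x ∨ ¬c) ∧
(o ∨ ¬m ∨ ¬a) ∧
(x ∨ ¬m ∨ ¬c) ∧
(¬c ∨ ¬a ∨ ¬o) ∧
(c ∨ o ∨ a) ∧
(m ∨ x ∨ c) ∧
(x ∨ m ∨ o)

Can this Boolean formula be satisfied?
No

No, the formula is not satisfiable.

No assignment of truth values to the variables can make all 21 clauses true simultaneously.

The formula is UNSAT (unsatisfiable).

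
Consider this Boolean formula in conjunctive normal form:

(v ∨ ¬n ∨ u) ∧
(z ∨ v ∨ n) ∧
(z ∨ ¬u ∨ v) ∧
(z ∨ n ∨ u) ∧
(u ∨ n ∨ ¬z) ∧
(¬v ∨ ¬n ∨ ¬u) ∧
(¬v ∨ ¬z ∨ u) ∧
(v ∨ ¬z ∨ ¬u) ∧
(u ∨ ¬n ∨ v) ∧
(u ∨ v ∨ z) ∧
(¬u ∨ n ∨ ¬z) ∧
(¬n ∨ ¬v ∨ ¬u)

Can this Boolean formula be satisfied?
Yes

Yes, the formula is satisfiable.

One satisfying assignment is: n=False, v=True, u=True, z=False

Verification: With this assignment, all 12 clauses evaluate to true.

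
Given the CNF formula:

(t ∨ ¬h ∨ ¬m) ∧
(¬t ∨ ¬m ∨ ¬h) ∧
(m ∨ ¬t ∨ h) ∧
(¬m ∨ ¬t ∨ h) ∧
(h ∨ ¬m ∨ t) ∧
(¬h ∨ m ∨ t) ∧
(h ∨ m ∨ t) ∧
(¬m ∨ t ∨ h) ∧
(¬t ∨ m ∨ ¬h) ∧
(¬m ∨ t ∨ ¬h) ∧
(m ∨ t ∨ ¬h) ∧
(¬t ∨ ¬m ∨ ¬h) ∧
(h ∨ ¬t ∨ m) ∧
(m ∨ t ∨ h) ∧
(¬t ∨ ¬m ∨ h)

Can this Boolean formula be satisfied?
No

No, the formula is not satisfiable.

No assignment of truth values to the variables can make all 15 clauses true simultaneously.

The formula is UNSAT (unsatisfiable).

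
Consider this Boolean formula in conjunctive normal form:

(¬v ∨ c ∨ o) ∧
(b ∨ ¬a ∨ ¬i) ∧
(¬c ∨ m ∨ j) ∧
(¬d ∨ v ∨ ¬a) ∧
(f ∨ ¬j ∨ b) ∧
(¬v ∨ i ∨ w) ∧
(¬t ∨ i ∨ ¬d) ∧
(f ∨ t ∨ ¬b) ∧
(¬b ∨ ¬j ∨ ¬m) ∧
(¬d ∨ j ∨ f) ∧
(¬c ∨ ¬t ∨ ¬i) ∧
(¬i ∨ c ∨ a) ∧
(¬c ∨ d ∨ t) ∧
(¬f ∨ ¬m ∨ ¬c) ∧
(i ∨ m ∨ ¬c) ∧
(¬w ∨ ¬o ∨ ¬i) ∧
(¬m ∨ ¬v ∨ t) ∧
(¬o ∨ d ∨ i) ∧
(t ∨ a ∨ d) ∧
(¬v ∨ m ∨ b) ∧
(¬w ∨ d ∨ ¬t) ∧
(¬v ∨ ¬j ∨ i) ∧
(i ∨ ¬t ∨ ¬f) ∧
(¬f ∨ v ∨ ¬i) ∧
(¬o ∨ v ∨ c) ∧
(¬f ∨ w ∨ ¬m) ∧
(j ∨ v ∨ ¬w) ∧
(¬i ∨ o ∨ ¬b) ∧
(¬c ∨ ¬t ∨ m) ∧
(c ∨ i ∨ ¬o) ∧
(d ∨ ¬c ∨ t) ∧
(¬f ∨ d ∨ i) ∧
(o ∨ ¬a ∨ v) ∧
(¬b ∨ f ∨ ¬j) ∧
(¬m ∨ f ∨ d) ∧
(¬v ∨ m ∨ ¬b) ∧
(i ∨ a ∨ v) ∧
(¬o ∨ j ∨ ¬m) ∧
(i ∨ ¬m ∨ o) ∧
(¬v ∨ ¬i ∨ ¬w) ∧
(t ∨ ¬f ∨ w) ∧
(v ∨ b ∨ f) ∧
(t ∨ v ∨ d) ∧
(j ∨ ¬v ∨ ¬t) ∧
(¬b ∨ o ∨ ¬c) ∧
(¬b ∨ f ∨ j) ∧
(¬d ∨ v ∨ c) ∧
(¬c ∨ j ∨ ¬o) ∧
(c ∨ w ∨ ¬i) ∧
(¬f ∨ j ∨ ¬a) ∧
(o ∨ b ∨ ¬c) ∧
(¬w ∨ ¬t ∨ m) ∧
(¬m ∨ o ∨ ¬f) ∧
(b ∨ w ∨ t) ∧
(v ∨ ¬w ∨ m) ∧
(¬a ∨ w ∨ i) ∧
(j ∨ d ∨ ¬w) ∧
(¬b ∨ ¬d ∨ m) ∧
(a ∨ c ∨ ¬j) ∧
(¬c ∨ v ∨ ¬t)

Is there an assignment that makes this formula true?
No

No, the formula is not satisfiable.

No assignment of truth values to the variables can make all 60 clauses true simultaneously.

The formula is UNSAT (unsatisfiable).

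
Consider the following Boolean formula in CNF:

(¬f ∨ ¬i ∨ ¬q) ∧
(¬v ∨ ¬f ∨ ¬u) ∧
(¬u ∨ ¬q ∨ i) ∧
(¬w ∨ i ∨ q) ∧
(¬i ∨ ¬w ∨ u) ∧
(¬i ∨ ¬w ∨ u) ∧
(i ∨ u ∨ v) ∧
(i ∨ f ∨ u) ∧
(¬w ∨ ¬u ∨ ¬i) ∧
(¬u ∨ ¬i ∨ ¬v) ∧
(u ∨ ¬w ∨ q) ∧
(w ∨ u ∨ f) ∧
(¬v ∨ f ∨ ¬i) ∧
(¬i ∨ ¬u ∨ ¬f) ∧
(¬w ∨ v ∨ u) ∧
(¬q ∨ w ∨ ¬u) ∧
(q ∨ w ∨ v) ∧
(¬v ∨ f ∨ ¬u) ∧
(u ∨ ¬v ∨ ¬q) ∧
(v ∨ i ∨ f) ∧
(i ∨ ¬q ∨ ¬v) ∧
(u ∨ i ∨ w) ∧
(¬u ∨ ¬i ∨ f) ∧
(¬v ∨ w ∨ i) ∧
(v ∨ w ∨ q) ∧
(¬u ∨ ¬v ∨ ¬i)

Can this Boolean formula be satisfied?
Yes

Yes, the formula is satisfiable.

One satisfying assignment is: u=False, q=False, i=True, f=True, w=False, v=True

Verification: With this assignment, all 26 clauses evaluate to true.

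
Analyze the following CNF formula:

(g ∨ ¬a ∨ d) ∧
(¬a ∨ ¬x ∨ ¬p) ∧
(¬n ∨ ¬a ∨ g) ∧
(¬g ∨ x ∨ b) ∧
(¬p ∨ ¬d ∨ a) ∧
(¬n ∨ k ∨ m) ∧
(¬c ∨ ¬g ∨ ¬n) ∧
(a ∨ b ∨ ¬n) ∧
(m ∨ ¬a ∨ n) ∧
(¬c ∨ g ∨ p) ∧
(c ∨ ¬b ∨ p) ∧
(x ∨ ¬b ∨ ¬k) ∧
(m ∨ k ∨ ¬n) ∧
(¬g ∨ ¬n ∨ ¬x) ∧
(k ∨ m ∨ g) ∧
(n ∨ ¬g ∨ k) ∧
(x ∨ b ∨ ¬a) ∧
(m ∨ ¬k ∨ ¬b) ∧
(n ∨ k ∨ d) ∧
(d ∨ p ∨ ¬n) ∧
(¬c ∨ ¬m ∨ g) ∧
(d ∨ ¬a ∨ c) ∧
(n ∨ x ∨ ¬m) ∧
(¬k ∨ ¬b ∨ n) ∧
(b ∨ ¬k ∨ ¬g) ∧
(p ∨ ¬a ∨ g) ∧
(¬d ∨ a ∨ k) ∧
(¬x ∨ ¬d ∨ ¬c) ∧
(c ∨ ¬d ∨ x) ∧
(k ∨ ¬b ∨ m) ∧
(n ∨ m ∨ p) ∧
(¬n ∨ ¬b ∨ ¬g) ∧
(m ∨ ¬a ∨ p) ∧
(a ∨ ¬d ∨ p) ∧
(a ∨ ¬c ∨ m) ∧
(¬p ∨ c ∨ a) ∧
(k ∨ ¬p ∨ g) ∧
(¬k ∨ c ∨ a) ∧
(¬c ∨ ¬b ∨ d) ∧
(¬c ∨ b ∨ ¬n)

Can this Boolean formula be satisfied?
No

No, the formula is not satisfiable.

No assignment of truth values to the variables can make all 40 clauses true simultaneously.

The formula is UNSAT (unsatisfiable).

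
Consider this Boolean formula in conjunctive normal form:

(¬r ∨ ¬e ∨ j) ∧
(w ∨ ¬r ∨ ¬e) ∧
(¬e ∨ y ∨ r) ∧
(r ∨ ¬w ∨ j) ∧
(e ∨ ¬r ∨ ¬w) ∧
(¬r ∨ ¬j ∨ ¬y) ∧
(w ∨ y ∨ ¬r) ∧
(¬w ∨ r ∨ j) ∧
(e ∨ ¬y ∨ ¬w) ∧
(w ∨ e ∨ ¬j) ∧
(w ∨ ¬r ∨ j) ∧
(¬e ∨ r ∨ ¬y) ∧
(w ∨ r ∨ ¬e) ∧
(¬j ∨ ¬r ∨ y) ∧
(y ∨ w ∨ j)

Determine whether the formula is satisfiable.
Yes

Yes, the formula is satisfiable.

One satisfying assignment is: w=True, r=False, y=False, j=True, e=False

Verification: With this assignment, all 15 clauses evaluate to true.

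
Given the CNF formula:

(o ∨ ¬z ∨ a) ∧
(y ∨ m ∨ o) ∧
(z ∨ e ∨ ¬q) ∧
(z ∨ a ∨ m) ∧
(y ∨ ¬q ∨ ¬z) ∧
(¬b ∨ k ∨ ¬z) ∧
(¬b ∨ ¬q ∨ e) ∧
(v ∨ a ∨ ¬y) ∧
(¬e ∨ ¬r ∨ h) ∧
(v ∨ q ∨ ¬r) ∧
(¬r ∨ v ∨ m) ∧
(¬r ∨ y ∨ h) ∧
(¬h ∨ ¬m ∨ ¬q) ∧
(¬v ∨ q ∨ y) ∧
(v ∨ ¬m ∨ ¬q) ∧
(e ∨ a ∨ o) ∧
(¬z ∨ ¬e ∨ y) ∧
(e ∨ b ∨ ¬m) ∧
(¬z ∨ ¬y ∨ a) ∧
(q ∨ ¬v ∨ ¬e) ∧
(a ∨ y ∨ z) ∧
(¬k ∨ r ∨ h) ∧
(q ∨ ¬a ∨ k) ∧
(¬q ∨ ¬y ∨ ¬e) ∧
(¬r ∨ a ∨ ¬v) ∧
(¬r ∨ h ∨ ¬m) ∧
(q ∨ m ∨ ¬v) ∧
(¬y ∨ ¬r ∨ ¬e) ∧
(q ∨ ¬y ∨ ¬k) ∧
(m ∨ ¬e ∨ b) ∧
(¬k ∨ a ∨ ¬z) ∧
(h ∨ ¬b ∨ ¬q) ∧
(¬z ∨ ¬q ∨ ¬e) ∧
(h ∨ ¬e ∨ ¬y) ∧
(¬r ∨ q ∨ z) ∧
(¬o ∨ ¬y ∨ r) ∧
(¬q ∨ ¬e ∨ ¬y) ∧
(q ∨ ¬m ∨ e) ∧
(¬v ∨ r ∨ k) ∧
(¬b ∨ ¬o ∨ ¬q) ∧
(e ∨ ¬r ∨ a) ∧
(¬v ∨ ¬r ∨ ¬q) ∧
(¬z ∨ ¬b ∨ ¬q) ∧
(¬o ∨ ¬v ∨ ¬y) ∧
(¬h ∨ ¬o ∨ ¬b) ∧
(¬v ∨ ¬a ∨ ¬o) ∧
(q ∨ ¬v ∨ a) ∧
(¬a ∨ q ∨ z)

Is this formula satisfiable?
Yes

Yes, the formula is satisfiable.

One satisfying assignment is: v=False, e=False, a=False, q=False, b=False, z=True, m=False, y=False, h=False, k=False, o=True, r=False

Verification: With this assignment, all 48 clauses evaluate to true.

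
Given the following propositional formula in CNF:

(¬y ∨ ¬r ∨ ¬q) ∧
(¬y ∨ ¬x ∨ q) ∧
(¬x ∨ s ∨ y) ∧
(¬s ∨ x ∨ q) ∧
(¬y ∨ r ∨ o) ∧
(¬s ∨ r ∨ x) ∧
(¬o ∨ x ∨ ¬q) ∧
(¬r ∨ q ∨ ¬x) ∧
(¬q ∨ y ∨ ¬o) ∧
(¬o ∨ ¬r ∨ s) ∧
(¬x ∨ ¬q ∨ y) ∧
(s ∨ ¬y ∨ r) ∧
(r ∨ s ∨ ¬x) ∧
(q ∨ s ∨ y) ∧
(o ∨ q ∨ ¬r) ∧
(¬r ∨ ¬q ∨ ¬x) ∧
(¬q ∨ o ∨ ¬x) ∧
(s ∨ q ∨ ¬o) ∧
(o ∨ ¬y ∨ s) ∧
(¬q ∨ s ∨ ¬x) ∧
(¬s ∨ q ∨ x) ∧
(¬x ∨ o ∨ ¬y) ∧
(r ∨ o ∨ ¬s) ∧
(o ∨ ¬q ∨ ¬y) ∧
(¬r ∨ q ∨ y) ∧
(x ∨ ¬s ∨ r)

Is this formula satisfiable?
Yes

Yes, the formula is satisfiable.

One satisfying assignment is: y=False, q=True, r=False, s=False, o=False, x=False

Verification: With this assignment, all 26 clauses evaluate to true.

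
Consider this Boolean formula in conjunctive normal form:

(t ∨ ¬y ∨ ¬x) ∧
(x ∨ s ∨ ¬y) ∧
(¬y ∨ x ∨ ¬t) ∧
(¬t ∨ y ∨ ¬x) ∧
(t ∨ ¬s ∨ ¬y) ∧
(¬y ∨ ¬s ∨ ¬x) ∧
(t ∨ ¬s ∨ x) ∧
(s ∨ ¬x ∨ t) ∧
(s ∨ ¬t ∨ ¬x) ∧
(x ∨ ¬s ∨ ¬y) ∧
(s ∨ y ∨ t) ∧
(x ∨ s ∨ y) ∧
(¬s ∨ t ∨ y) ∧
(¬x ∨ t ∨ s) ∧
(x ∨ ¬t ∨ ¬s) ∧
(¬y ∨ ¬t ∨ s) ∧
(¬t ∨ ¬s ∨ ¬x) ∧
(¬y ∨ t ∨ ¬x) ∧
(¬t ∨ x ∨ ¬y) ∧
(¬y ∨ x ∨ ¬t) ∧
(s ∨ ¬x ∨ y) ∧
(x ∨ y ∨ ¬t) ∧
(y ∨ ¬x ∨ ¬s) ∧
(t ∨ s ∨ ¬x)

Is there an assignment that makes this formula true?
No

No, the formula is not satisfiable.

No assignment of truth values to the variables can make all 24 clauses true simultaneously.

The formula is UNSAT (unsatisfiable).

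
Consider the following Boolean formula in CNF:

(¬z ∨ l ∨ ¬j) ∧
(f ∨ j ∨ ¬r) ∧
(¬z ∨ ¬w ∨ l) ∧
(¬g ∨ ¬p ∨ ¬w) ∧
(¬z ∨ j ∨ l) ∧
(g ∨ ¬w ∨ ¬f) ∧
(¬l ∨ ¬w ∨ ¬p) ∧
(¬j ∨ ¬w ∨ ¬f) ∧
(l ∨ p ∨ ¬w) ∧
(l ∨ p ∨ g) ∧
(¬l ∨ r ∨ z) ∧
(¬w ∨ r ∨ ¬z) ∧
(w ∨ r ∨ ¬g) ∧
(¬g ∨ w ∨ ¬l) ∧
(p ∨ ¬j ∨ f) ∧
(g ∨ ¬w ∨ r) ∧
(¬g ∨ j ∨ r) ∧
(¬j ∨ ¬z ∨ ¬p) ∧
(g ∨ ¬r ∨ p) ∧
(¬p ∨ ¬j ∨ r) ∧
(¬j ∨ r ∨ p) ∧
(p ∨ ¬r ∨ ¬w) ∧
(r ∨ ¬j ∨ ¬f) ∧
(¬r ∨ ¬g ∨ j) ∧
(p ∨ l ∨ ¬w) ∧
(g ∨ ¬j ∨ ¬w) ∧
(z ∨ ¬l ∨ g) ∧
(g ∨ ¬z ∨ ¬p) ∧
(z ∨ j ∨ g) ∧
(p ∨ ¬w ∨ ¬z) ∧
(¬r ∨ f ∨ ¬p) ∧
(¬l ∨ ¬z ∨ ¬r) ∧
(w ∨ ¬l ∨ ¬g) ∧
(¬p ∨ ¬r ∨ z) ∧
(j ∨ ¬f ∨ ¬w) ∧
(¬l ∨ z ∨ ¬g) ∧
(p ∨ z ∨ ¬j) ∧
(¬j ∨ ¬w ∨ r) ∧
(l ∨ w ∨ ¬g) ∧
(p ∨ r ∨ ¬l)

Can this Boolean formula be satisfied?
No

No, the formula is not satisfiable.

No assignment of truth values to the variables can make all 40 clauses true simultaneously.

The formula is UNSAT (unsatisfiable).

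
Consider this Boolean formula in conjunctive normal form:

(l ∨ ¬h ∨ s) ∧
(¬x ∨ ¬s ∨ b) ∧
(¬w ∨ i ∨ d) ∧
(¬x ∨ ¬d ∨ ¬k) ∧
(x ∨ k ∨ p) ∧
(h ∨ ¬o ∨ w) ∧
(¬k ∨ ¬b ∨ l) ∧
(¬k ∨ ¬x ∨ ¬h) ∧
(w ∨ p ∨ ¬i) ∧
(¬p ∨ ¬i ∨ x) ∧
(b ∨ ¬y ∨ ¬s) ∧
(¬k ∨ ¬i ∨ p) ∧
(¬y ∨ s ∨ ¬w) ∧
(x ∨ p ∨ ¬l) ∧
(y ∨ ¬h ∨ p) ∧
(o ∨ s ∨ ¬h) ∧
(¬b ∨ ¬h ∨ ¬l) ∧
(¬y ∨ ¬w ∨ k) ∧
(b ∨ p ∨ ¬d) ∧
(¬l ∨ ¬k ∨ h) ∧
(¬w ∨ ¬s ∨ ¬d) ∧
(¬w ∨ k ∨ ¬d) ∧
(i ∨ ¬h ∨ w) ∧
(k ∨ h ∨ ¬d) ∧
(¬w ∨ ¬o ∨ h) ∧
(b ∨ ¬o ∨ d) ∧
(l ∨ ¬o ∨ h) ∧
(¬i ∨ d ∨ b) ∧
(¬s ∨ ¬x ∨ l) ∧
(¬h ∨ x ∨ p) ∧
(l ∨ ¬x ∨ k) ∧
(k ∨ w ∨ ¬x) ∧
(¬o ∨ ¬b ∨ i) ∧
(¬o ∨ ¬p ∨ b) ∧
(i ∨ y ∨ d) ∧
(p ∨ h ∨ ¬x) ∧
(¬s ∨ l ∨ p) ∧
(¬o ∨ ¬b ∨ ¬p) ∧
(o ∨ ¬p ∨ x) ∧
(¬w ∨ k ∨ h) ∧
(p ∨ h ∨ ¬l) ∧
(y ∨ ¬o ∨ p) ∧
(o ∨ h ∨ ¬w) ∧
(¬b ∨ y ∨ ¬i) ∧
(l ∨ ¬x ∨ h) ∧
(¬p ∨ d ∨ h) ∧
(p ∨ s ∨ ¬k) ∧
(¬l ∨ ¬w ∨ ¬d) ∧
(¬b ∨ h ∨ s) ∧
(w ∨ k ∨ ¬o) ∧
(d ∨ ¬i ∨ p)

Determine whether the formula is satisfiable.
No

No, the formula is not satisfiable.

No assignment of truth values to the variables can make all 51 clauses true simultaneously.

The formula is UNSAT (unsatisfiable).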